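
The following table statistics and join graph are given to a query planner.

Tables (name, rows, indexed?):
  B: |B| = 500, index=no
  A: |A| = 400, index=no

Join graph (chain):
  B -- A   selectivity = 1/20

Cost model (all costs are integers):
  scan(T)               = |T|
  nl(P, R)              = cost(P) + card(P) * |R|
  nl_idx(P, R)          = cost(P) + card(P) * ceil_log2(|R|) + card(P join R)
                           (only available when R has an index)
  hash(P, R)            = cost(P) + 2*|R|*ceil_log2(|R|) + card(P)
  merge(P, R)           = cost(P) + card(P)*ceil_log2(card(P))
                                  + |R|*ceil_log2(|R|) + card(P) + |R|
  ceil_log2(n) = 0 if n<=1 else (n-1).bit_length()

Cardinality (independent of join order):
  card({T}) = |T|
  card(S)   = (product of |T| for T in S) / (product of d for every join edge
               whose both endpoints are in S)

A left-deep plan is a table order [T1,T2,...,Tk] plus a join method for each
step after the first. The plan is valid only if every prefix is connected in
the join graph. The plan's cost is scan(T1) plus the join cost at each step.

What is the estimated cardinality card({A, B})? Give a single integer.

10000

Tables in S: A(400), B(500)
Edges inside S: B-A(d=20)
numerator = 400 * 500 = 200000
denominator = 20 = 20
card(S) = 200000 / 20 = 10000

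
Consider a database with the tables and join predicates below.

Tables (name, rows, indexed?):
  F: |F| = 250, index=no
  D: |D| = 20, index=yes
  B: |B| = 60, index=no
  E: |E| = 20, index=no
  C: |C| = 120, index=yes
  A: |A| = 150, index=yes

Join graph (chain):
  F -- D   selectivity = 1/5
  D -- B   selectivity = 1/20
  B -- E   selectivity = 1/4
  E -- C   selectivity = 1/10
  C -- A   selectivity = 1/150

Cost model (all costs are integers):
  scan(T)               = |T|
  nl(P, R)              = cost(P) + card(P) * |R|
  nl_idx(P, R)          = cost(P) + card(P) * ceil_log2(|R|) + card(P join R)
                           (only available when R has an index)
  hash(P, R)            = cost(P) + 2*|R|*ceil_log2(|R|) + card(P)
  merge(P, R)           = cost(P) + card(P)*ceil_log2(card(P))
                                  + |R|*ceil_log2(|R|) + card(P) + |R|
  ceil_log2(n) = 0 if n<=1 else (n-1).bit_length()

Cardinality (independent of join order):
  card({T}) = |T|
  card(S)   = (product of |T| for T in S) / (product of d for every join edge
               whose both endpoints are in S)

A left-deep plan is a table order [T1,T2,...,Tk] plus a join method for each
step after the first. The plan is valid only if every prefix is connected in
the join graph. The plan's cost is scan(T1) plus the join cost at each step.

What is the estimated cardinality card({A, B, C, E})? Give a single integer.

Tables in S: A(150), B(60), C(120), E(20)
Edges inside S: B-E(d=4), E-C(d=10), C-A(d=150)
numerator = 150 * 60 * 120 * 20 = 21600000
denominator = 4 * 10 * 150 = 6000
card(S) = 21600000 / 6000 = 3600

3600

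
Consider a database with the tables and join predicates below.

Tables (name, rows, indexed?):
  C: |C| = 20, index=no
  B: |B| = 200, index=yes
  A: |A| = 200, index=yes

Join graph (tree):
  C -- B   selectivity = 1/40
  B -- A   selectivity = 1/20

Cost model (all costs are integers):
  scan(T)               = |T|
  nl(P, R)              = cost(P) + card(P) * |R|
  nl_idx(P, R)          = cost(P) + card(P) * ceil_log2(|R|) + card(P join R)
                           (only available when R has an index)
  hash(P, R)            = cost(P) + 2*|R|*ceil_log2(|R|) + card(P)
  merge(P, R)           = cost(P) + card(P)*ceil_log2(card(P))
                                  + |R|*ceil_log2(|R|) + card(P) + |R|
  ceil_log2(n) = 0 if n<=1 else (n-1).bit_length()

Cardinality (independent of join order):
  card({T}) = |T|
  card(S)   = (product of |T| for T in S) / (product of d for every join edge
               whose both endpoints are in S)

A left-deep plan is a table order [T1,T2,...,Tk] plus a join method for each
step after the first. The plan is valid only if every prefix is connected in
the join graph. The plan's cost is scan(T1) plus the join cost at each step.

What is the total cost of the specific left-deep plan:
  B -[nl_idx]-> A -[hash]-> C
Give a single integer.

6000

step 1: scan B: cost=200, card=200
step 2: join A via nl_idx
    card(P join A) = 200*200/(20) = 2000
    cost = 200 + 200*8 + 2000 = 3800
step 3: join C via hash
    card(P join C) = 2000*20/(40) = 1000
    cost = 3800 + 2*20*5 + 2000 = 6000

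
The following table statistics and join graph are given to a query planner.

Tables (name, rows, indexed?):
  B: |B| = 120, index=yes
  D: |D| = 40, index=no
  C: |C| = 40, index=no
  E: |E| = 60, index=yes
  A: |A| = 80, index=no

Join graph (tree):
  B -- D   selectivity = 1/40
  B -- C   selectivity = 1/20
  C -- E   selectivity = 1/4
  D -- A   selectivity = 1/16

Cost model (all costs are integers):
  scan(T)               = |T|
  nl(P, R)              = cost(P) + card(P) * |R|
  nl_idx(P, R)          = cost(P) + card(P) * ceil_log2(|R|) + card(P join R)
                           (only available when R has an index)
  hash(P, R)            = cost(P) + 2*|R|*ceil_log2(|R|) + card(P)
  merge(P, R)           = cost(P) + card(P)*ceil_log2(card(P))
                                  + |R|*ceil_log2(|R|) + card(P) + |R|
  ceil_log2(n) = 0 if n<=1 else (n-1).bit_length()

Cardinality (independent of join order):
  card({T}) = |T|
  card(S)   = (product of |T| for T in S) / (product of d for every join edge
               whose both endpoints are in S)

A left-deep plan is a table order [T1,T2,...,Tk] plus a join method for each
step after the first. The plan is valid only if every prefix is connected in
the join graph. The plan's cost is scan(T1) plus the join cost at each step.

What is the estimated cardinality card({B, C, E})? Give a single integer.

Tables in S: B(120), C(40), E(60)
Edges inside S: B-C(d=20), C-E(d=4)
numerator = 120 * 40 * 60 = 288000
denominator = 20 * 4 = 80
card(S) = 288000 / 80 = 3600

3600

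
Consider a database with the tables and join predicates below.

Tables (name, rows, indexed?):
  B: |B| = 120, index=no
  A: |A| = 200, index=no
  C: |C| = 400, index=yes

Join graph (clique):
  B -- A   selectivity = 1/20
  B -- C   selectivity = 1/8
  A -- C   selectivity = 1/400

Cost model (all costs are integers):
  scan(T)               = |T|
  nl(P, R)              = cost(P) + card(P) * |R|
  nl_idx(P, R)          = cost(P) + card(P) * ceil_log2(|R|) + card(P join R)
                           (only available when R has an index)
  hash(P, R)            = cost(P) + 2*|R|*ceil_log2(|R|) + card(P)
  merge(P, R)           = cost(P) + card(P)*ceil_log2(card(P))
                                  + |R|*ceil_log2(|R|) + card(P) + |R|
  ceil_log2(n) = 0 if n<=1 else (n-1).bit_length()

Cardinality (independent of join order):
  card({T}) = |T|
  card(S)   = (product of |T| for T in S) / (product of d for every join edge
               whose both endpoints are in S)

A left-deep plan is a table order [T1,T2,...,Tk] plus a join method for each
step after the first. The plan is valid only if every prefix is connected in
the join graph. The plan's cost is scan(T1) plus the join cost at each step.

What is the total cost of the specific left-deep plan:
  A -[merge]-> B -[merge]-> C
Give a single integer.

step 1: scan A: cost=200, card=200
step 2: join B via merge
    card(P join B) = 200*120/(20) = 1200
    cost = 200 + 200*8 + 120*7 + 200 + 120 = 2960
step 3: join C via merge
    card(P join C) = 1200*400/(8*400) = 150
    cost = 2960 + 1200*11 + 400*9 + 1200 + 400 = 21360

21360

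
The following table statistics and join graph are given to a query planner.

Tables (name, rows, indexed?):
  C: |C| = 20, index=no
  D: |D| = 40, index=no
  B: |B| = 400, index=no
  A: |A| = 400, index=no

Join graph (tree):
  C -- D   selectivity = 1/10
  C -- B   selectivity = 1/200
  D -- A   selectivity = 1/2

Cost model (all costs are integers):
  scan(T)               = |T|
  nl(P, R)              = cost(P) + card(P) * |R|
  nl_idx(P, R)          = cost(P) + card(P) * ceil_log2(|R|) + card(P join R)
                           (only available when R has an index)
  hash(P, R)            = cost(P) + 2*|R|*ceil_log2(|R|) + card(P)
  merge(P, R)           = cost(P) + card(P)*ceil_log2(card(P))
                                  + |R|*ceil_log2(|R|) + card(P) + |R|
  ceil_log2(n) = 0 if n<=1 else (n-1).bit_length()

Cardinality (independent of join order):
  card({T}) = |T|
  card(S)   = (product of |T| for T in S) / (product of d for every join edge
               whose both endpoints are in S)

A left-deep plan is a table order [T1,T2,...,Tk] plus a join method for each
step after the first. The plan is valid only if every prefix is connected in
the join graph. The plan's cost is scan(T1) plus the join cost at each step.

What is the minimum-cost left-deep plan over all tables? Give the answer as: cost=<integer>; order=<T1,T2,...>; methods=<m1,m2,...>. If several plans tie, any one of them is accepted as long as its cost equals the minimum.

Selinger DP (subsets sized 1..n):
  {C}: scan cost=20, card=20
  {D}: scan cost=40, card=40
  {B}: scan cost=400, card=400
  {A}: scan cost=400, card=400
  {CD}: card=80; try (C,hash)→280, (D,merge)→420, (C,merge)→440, (D,hash)→520, (D,nl)→820, (C,nl)→840; best=280 via (C,hash)
  {BC}: card=40; try (C,hash)→1000, (B,merge)→4140, (C,merge)→4520, (B,hash)→7240, (B,nl)→8020, (C,nl)→8400; best=1000 via (C,hash)
  {AD}: card=8000; try (D,hash)→1280, (A,merge)→4320, (D,merge)→4680, (A,hash)→7280, (A,nl)→16040, (D,nl)→16400; best=1280 via (D,hash)
  {BCD}: card=160; try (D,hash)→1520, (D,merge)→1560, (D,nl)→2600, (B,merge)→4920, (B,hash)→7560, (B,nl)→32280; best=1520 via (D,hash)
  {ACD}: card=16000; try (A,merge)→4920, (A,hash)→7560, (C,hash)→9480, (A,nl)→32280, (C,merge)→113400, (C,nl)→161280; best=4920 via (A,merge)
  {ABCD}: card=32000; try (A,merge)→6960, (A,hash)→8880, (B,hash)→28120, (A,nl)→65520, (B,merge)→248920, (B,nl)→6404920; best=6960 via (A,merge)

cost=6960; order=B,C,D,A; methods=hash,hash,merge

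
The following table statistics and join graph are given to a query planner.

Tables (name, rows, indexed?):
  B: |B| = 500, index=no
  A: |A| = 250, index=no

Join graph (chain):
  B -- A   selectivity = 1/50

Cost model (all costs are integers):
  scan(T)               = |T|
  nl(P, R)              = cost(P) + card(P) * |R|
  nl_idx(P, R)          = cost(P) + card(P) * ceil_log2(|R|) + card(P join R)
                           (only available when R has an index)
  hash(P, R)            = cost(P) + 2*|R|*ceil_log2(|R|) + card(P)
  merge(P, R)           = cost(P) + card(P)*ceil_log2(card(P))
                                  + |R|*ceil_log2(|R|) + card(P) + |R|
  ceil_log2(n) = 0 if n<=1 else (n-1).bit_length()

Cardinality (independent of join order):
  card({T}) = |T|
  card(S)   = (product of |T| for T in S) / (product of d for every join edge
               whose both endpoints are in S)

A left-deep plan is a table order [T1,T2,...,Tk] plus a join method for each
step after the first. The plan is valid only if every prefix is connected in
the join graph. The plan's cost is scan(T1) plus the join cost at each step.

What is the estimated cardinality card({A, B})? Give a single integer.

Tables in S: A(250), B(500)
Edges inside S: B-A(d=50)
numerator = 250 * 500 = 125000
denominator = 50 = 50
card(S) = 125000 / 50 = 2500

2500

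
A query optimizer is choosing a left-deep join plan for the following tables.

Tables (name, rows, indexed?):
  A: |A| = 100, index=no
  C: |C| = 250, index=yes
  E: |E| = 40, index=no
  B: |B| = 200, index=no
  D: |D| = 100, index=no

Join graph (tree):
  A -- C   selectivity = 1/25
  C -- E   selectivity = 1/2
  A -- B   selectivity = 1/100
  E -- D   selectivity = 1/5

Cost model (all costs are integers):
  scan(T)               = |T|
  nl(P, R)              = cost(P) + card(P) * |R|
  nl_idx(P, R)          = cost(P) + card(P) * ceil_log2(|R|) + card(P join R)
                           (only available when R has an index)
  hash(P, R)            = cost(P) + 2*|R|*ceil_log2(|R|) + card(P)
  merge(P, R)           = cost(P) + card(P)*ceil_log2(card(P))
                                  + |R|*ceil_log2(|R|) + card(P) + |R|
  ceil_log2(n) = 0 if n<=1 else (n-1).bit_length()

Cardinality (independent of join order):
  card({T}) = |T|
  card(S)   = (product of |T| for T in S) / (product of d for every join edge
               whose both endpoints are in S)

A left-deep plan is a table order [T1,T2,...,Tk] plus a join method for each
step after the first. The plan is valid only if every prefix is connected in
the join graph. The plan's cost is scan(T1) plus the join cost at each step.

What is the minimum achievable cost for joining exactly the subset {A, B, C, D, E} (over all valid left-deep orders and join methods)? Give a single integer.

Selinger DP over subsets of {A,B,C,D,E}:
  {A}: scan cost=100, card=100
  {C}: scan cost=250, card=250
  {E}: scan cost=40, card=40
  {B}: scan cost=200, card=200
  {D}: scan cost=100, card=100
  {AC}: card=1000; try (C,nl_idx)→1900, (A,hash)→1900, (C,merge)→3150, (A,merge)→3300, (C,hash)→4200, (C,nl)→25100 …(+1); best=1900 via (C,nl_idx)
  {AB}: card=200; try (A,hash)→1800, (B,merge)→2700, (A,merge)→2800, (B,hash)→3400, (B,nl)→20100, (A,nl)→20200; best=1800 via (A,hash)
  {CE}: card=5000; try (E,hash)→980, (C,merge)→2570, (E,merge)→2780, (C,hash)→4080, (C,nl_idx)→5360, (C,nl)→10040 …(+1); best=980 via (E,hash)
  {DE}: card=800; try (E,hash)→680, (D,merge)→1120, (E,merge)→1180, (D,hash)→1480, (D,nl)→4040, (E,nl)→4100; best=680 via (E,hash)
  {ACE}: card=20000; try (E,hash)→3380, (A,hash)→7380, (E,merge)→13180, (E,nl)→41900, (A,merge)→71780, (A,nl)→500980; best=3380 via (E,hash)
  {ABC}: card=2000; try (C,nl_idx)→5400, (C,merge)→5850, (C,hash)→6000, (B,hash)→6100, (B,merge)→14700, (C,nl)→51800 …(+1); best=5400 via (C,nl_idx)
  {CDE}: card=100000; try (C,hash)→5480, (D,hash)→7380, (C,merge)→11730, (D,merge)→71780, (C,nl_idx)→107080, (C,nl)→200680 …(+1); best=5480 via (C,hash)
  {ABCE}: card=40000; try (E,hash)→7880, (B,hash)→26580, (E,merge)→29680, (E,nl)→85400, (B,merge)→325180, (B,nl)→4003380; best=7880 via (E,hash)
  {ACDE}: card=400000; try (D,hash)→24780, (A,hash)→106880, (D,merge)→324180, (A,merge)→1806280, (D,nl)→2003380, (A,nl)→10005480; best=24780 via (D,hash)
  {ABCDE}: card=800000; try (D,hash)→49280, (B,hash)→427980, (D,merge)→688680, (D,nl)→4007880, (B,merge)→8026580, (B,nl)→80024780; best=49280 via (D,hash)

49280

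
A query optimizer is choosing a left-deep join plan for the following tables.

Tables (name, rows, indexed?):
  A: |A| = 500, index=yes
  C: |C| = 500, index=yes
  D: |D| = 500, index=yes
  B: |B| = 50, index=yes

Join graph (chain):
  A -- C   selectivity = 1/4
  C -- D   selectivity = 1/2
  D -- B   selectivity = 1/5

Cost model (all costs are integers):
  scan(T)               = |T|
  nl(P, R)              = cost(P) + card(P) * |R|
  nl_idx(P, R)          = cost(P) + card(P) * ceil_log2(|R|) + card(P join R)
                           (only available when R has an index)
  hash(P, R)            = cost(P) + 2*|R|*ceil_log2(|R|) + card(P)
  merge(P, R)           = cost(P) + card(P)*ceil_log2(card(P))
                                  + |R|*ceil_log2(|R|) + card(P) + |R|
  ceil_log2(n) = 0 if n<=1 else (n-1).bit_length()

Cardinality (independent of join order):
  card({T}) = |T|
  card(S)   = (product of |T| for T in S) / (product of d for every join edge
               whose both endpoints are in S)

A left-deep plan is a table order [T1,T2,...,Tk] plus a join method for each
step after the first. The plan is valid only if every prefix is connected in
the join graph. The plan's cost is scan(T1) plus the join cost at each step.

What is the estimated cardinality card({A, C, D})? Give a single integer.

Tables in S: A(500), C(500), D(500)
Edges inside S: A-C(d=4), C-D(d=2)
numerator = 500 * 500 * 500 = 125000000
denominator = 4 * 2 = 8
card(S) = 125000000 / 8 = 15625000

15625000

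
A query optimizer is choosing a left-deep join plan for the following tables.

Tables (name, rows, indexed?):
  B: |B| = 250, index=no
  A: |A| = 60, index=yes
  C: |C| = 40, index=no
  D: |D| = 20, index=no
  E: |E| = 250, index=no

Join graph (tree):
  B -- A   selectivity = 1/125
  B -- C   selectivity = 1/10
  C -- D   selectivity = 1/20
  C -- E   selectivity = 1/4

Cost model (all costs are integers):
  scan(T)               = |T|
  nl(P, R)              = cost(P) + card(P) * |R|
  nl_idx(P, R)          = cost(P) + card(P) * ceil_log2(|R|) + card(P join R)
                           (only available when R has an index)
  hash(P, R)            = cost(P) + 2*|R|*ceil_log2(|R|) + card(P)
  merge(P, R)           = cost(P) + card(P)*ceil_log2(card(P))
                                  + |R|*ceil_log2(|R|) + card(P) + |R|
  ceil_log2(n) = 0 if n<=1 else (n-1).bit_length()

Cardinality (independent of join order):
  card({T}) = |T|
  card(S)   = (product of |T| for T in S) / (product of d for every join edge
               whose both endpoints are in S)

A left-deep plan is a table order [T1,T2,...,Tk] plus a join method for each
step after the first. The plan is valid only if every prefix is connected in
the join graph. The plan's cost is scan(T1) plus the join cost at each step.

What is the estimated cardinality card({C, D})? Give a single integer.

40

Tables in S: C(40), D(20)
Edges inside S: C-D(d=20)
numerator = 40 * 20 = 800
denominator = 20 = 20
card(S) = 800 / 20 = 40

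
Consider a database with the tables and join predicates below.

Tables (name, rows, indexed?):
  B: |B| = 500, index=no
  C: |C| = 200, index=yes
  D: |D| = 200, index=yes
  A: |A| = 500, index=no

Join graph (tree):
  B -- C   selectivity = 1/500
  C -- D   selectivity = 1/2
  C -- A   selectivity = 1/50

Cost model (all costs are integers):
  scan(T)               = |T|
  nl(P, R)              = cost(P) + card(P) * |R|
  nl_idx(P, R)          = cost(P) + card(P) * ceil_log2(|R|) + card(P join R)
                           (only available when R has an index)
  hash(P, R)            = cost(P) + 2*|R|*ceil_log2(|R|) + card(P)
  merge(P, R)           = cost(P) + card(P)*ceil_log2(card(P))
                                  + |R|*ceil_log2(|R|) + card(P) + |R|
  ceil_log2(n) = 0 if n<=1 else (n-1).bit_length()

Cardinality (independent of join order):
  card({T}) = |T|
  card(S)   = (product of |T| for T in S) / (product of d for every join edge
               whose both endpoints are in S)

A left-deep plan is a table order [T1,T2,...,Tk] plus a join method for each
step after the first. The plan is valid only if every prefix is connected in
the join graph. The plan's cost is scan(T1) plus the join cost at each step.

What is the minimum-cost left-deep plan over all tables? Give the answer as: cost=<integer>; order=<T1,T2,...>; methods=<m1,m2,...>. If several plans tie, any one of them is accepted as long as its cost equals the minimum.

cost=16200; order=B,C,A,D; methods=hash,merge,hash

Selinger DP (subsets sized 1..n):
  {B}: scan cost=500, card=500
  {C}: scan cost=200, card=200
  {D}: scan cost=200, card=200
  {A}: scan cost=500, card=500
  {BC}: card=200; try (C,hash)→4200, (C,nl_idx)→4700, (B,merge)→7000, (C,merge)→7300, (B,hash)→9400, (B,nl)→100200 …(+1); best=4200 via (C,hash)
  {CD}: card=20000; try (D,hash)→3600, (C,hash)→3600, (D,merge)→3800, (C,merge)→3800, (D,nl_idx)→21800, (C,nl_idx)→21800 …(+2); best=3600 via (D,hash)
  {AC}: card=2000; try (C,hash)→4200, (C,nl_idx)→6500, (A,merge)→7000, (C,merge)→7300, (A,hash)→9400, (A,nl)→100200 …(+1); best=4200 via (C,hash)
  {BCD}: card=20000; try (D,hash)→7600, (D,merge)→7800, (D,nl_idx)→25800, (B,hash)→32600, (D,nl)→44200, (B,merge)→328600 …(+1); best=7600 via (D,hash)
  {ABC}: card=2000; try (A,merge)→11000, (A,hash)→13400, (B,hash)→15200, (B,merge)→33200, (A,nl)→104200, (B,nl)→1004200; best=11000 via (A,merge)
  {ACD}: card=200000; try (D,hash)→9400, (D,merge)→30000, (A,hash)→32600, (D,nl_idx)→220200, (A,merge)→328600, (D,nl)→404200 …(+1); best=9400 via (D,hash)
  {ABCD}: card=200000; try (D,hash)→16200, (A,hash)→36600, (D,merge)→36800, (B,hash)→218400, (D,nl_idx)→227000, (A,merge)→332600 …(+4); best=16200 via (D,hash)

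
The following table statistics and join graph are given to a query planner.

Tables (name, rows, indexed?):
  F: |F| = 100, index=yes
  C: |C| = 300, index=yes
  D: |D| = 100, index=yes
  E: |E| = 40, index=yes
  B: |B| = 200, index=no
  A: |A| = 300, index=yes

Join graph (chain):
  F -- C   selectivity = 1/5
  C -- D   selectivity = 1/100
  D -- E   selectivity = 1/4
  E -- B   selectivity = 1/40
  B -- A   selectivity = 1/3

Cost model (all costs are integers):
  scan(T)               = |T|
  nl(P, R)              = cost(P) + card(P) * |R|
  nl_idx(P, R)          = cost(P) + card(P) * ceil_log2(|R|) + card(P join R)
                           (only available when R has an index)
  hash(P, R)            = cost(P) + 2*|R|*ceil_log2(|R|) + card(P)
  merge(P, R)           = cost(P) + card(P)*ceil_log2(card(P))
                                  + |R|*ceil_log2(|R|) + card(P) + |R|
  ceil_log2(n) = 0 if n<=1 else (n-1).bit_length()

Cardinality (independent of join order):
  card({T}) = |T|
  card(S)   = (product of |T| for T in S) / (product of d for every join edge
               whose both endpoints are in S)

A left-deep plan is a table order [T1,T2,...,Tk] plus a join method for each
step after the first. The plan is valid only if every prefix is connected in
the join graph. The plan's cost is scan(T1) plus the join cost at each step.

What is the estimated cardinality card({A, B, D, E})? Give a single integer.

500000

Tables in S: A(300), B(200), D(100), E(40)
Edges inside S: D-E(d=4), E-B(d=40), B-A(d=3)
numerator = 300 * 200 * 100 * 40 = 240000000
denominator = 4 * 40 * 3 = 480
card(S) = 240000000 / 480 = 500000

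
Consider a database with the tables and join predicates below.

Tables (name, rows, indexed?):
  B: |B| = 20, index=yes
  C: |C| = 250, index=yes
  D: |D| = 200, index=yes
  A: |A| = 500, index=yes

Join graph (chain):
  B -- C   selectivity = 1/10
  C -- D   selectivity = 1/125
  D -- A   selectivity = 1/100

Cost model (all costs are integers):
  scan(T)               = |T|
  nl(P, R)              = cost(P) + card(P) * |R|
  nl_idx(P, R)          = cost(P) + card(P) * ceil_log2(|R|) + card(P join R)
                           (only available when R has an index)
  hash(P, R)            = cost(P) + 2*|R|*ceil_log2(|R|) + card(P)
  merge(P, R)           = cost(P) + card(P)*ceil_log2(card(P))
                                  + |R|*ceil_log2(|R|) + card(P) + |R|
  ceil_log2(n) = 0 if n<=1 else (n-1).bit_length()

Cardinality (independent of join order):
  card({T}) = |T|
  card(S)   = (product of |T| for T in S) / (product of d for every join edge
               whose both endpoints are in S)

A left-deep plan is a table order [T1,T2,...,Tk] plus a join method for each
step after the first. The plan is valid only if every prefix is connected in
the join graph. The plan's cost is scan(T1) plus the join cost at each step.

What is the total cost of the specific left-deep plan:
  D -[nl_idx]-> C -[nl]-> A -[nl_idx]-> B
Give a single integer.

step 1: scan D: cost=200, card=200
step 2: join C via nl_idx
    card(P join C) = 200*250/(125) = 400
    cost = 200 + 200*8 + 400 = 2200
step 3: join A via nl
    card(P join A) = 400*500/(100) = 2000
    cost = 2200 + 400*500 = 202200
step 4: join B via nl_idx
    card(P join B) = 2000*20/(10) = 4000
    cost = 202200 + 2000*5 + 4000 = 216200

216200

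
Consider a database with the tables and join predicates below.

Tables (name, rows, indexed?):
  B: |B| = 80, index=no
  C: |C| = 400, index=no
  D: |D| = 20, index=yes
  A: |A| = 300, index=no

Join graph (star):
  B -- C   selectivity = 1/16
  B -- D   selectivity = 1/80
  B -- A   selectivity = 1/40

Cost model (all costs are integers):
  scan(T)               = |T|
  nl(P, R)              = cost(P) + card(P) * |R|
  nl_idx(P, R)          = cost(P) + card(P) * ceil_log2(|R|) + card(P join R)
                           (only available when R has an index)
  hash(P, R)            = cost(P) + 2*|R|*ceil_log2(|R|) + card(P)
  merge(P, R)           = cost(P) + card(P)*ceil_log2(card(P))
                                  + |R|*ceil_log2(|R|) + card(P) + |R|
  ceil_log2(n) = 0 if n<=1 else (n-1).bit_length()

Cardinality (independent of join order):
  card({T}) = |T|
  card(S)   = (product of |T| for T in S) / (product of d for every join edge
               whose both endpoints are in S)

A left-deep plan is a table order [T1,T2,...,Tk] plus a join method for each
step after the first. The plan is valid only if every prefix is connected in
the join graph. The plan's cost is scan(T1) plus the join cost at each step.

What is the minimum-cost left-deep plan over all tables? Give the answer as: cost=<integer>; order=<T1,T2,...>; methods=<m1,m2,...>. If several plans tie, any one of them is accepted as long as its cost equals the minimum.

cost=7870; order=A,B,D,C; methods=hash,hash,merge

Selinger DP (subsets sized 1..n):
  {B}: scan cost=80, card=80
  {C}: scan cost=400, card=400
  {D}: scan cost=20, card=20
  {A}: scan cost=300, card=300
  {BC}: card=2000; try (B,hash)→1920, (C,merge)→4720, (B,merge)→5040, (C,hash)→7360, (C,nl)→32080, (B,nl)→32400; best=1920 via (B,hash)
  {BD}: card=20; try (D,hash)→360, (D,nl_idx)→500, (B,merge)→780, (D,merge)→840, (B,hash)→1160, (B,nl)→1620 …(+1); best=360 via (D,hash)
  {AB}: card=600; try (B,hash)→1720, (A,merge)→3720, (B,merge)→3940, (A,hash)→5560, (A,nl)→24080, (B,nl)→24300; best=1720 via (B,hash)
  {BCD}: card=500; try (D,hash)→4120, (C,merge)→4480, (C,hash)→7580, (C,nl)→8360, (D,nl_idx)→12420, (D,merge)→26040 …(+1); best=4120 via (D,hash)
  {ABC}: card=15000; try (A,hash)→9320, (C,hash)→9520, (C,merge)→12320, (A,merge)→28920, (C,nl)→241720, (A,nl)→601920; best=9320 via (A,hash)
  {ABD}: card=150; try (D,hash)→2520, (A,merge)→3480, (D,nl_idx)→4870, (A,hash)→5780, (A,nl)→6360, (D,merge)→8440 …(+1); best=2520 via (D,hash)
  {ABCD}: card=3750; try (C,merge)→7870, (C,hash)→9870, (A,hash)→10020, (A,merge)→12120, (D,hash)→24520, (C,nl)→62520 …(+4); best=7870 via (C,merge)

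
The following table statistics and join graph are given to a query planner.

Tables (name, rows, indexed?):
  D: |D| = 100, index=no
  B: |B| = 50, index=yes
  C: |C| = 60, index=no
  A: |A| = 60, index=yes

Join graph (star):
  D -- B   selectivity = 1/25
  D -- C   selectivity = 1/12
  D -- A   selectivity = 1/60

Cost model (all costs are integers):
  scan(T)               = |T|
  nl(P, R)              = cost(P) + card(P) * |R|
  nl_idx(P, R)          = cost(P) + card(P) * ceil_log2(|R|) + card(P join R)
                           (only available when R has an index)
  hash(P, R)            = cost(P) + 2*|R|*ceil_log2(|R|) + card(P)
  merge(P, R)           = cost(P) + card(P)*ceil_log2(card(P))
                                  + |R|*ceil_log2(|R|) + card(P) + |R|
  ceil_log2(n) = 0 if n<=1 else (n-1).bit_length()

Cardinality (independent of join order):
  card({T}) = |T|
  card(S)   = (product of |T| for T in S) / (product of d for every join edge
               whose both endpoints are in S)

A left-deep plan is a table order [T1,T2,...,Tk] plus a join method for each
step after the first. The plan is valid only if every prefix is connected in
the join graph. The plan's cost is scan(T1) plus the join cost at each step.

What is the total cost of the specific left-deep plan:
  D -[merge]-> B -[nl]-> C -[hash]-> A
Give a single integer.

step 1: scan D: cost=100, card=100
step 2: join B via merge
    card(P join B) = 100*50/(25) = 200
    cost = 100 + 100*7 + 50*6 + 100 + 50 = 1250
step 3: join C via nl
    card(P join C) = 200*60/(12) = 1000
    cost = 1250 + 200*60 = 13250
step 4: join A via hash
    card(P join A) = 1000*60/(60) = 1000
    cost = 13250 + 2*60*6 + 1000 = 14970

14970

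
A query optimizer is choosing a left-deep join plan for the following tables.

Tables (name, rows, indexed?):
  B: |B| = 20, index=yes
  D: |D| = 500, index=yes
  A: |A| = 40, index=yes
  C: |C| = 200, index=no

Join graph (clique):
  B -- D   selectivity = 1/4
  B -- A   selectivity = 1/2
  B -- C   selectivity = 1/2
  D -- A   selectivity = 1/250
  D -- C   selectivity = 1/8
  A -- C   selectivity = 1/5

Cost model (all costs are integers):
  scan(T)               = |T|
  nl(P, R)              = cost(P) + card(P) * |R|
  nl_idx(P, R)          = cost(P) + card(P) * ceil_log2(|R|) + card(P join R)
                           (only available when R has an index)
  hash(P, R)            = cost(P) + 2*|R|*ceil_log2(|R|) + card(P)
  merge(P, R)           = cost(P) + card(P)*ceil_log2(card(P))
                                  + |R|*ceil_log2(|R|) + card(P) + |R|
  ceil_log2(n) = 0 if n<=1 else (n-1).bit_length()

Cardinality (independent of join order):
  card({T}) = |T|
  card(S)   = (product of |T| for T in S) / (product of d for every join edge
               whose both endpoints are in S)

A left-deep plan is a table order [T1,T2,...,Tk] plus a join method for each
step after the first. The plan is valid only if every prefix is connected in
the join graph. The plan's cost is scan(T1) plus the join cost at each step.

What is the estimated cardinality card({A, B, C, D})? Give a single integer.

Tables in S: A(40), B(20), C(200), D(500)
Edges inside S: B-D(d=4), B-A(d=2), B-C(d=2), D-A(d=250), D-C(d=8), A-C(d=5)
numerator = 40 * 20 * 200 * 500 = 80000000
denominator = 4 * 2 * 2 * 250 * 8 * 5 = 160000
card(S) = 80000000 / 160000 = 500

500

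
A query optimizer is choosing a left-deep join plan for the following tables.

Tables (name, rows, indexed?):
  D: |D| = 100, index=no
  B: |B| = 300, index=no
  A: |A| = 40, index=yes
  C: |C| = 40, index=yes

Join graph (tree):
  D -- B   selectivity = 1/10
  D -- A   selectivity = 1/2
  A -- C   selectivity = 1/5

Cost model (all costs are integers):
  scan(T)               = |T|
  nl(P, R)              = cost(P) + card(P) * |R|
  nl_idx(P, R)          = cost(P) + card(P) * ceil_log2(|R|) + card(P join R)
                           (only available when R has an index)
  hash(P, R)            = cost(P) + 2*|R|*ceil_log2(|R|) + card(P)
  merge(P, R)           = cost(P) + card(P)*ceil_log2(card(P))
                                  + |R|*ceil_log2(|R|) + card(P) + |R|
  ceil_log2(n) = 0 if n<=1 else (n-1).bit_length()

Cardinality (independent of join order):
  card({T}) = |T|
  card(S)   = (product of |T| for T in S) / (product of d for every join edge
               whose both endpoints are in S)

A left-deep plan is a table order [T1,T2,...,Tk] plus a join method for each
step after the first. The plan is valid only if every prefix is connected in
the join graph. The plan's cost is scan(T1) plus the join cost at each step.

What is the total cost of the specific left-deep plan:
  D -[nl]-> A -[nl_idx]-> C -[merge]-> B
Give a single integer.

275100

step 1: scan D: cost=100, card=100
step 2: join A via nl
    card(P join A) = 100*40/(2) = 2000
    cost = 100 + 100*40 = 4100
step 3: join C via nl_idx
    card(P join C) = 2000*40/(5) = 16000
    cost = 4100 + 2000*6 + 16000 = 32100
step 4: join B via merge
    card(P join B) = 16000*300/(10) = 480000
    cost = 32100 + 16000*14 + 300*9 + 16000 + 300 = 275100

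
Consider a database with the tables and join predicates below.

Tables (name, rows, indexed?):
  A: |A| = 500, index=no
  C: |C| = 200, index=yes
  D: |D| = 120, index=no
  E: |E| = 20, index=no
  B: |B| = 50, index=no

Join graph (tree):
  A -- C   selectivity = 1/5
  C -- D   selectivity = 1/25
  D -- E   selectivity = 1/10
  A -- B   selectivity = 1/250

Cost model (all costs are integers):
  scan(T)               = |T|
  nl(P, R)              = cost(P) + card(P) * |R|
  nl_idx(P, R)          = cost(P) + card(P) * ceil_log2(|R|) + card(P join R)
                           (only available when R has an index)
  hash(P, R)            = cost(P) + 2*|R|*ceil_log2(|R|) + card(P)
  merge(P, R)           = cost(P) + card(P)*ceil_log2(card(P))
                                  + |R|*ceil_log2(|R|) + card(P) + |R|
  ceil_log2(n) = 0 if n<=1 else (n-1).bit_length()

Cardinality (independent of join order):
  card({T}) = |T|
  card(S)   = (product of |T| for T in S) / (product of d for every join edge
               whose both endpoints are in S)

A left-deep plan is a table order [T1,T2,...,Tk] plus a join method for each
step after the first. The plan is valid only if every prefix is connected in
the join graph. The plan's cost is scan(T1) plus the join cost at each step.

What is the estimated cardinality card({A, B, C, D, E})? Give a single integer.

Tables in S: A(500), B(50), C(200), D(120), E(20)
Edges inside S: A-C(d=5), C-D(d=25), D-E(d=10), A-B(d=250)
numerator = 500 * 50 * 200 * 120 * 20 = 12000000000
denominator = 5 * 25 * 10 * 250 = 312500
card(S) = 12000000000 / 312500 = 38400

38400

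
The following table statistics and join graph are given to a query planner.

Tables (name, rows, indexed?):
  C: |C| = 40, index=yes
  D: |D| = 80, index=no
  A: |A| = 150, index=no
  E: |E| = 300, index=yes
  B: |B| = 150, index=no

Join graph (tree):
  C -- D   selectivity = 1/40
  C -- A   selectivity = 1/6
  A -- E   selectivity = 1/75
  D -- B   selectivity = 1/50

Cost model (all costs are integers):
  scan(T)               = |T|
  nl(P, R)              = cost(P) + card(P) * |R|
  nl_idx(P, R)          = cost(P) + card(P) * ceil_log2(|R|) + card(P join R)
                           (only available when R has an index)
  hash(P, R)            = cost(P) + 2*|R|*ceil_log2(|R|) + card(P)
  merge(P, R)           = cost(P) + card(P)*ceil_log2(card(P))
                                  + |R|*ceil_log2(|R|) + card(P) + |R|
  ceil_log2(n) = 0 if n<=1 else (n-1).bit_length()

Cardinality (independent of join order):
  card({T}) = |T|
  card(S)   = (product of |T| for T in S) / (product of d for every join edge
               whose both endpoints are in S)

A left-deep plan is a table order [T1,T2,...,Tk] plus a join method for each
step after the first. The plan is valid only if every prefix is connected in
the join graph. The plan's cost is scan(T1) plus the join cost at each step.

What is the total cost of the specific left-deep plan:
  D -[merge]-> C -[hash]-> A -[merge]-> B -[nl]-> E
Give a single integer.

step 1: scan D: cost=80, card=80
step 2: join C via merge
    card(P join C) = 80*40/(40) = 80
    cost = 80 + 80*7 + 40*6 + 80 + 40 = 1000
step 3: join A via hash
    card(P join A) = 80*150/(6) = 2000
    cost = 1000 + 2*150*8 + 80 = 3480
step 4: join B via merge
    card(P join B) = 2000*150/(50) = 6000
    cost = 3480 + 2000*11 + 150*8 + 2000 + 150 = 28830
step 5: join E via nl
    card(P join E) = 6000*300/(75) = 24000
    cost = 28830 + 6000*300 = 1828830

1828830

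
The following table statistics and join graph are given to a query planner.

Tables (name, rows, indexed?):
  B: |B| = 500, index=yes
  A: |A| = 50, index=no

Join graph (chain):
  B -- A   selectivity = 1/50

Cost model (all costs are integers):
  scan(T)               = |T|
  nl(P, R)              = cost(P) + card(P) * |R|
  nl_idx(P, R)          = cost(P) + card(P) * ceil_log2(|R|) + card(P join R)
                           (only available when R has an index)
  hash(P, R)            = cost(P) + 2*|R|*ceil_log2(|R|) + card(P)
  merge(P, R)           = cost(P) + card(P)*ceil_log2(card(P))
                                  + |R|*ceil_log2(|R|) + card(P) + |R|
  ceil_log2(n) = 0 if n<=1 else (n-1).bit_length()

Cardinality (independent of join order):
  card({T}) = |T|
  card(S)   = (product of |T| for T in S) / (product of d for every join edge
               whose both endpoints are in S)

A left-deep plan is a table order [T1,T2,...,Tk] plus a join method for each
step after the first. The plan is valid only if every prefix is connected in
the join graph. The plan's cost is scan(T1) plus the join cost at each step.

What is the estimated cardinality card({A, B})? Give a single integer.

Tables in S: A(50), B(500)
Edges inside S: B-A(d=50)
numerator = 50 * 500 = 25000
denominator = 50 = 50
card(S) = 25000 / 50 = 500

500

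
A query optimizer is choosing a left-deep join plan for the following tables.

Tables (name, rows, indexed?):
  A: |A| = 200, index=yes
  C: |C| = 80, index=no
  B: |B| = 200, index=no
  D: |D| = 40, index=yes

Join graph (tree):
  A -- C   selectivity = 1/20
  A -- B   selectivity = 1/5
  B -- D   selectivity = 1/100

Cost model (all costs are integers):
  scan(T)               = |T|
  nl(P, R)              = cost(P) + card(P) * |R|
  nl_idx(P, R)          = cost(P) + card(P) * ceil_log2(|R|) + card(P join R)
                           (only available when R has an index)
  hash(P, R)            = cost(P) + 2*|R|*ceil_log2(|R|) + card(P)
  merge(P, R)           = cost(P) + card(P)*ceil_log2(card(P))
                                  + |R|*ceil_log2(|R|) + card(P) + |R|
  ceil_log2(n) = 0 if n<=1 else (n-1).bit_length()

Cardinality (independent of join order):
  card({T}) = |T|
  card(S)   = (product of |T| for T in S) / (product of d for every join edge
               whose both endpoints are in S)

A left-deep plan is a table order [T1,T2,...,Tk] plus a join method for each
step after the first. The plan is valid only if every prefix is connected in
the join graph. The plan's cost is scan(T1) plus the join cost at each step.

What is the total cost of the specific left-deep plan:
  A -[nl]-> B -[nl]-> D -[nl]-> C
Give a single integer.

step 1: scan A: cost=200, card=200
step 2: join B via nl
    card(P join B) = 200*200/(5) = 8000
    cost = 200 + 200*200 = 40200
step 3: join D via nl
    card(P join D) = 8000*40/(100) = 3200
    cost = 40200 + 8000*40 = 360200
step 4: join C via nl
    card(P join C) = 3200*80/(20) = 12800
    cost = 360200 + 3200*80 = 616200

616200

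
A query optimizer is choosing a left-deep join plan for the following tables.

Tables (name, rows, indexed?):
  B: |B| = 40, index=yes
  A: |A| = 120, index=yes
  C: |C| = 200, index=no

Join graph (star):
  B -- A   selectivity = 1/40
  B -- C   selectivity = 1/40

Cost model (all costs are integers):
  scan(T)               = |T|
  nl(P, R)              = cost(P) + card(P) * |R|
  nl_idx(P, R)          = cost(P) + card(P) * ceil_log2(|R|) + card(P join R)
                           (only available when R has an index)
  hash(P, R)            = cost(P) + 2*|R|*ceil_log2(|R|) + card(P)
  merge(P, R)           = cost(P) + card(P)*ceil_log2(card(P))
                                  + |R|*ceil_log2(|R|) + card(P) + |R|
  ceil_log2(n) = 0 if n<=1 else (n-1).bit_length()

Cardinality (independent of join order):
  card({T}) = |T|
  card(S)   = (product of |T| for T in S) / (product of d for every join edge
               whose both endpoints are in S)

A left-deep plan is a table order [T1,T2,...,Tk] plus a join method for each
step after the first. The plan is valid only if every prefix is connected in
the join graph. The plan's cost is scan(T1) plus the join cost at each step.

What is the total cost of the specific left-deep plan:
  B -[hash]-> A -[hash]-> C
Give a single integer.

5080

step 1: scan B: cost=40, card=40
step 2: join A via hash
    card(P join A) = 40*120/(40) = 120
    cost = 40 + 2*120*7 + 40 = 1760
step 3: join C via hash
    card(P join C) = 120*200/(40) = 600
    cost = 1760 + 2*200*8 + 120 = 5080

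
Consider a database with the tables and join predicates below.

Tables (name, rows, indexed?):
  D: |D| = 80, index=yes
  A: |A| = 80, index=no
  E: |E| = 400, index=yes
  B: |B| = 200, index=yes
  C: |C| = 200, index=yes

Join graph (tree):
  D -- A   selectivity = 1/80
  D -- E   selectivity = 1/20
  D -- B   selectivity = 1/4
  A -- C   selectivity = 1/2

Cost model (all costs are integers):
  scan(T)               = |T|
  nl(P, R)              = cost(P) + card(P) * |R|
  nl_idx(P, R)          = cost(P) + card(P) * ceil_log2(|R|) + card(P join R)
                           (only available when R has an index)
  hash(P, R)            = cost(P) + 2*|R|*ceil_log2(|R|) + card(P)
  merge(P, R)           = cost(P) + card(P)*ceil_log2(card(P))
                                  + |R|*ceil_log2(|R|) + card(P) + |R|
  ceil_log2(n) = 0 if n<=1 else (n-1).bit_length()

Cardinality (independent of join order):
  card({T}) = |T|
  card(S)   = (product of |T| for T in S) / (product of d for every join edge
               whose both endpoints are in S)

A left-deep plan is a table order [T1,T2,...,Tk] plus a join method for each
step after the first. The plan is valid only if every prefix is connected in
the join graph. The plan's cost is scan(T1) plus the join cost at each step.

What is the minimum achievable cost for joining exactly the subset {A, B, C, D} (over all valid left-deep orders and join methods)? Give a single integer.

Selinger DP over subsets of {A,B,C,D}:
  {D}: scan cost=80, card=80
  {A}: scan cost=80, card=80
  {B}: scan cost=200, card=200
  {C}: scan cost=200, card=200
  {AD}: card=80; try (D,nl_idx)→720, (D,hash)→1280, (A,hash)→1280, (D,merge)→1360, (A,merge)→1360, (D,nl)→6480 …(+1); best=720 via (D,nl_idx)
  {BD}: card=4000; try (D,hash)→1520, (B,merge)→2520, (D,merge)→2640, (B,hash)→3360, (B,nl_idx)→4720, (D,nl_idx)→5600 …(+2); best=1520 via (D,hash)
  {AC}: card=8000; try (A,hash)→1520, (C,merge)→2520, (A,merge)→2640, (C,hash)→3360, (C,nl_idx)→8720, (C,nl)→16080 …(+1); best=1520 via (A,hash)
  {ABD}: card=4000; try (B,merge)→3160, (B,hash)→4000, (B,nl_idx)→5360, (A,hash)→6640, (B,nl)→16720, (A,merge)→54160 …(+1); best=3160 via (B,merge)
  {ACD}: card=8000; try (C,merge)→3160, (C,hash)→4000, (C,nl_idx)→9360, (D,hash)→10640, (C,nl)→16720, (D,nl_idx)→65520 …(+2); best=3160 via (C,merge)
  {ABCD}: card=400000; try (C,hash)→10360, (B,hash)→14360, (C,merge)→56960, (B,merge)→116960, (C,nl_idx)→435160, (B,nl_idx)→467160 …(+2); best=10360 via (C,hash)

10360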